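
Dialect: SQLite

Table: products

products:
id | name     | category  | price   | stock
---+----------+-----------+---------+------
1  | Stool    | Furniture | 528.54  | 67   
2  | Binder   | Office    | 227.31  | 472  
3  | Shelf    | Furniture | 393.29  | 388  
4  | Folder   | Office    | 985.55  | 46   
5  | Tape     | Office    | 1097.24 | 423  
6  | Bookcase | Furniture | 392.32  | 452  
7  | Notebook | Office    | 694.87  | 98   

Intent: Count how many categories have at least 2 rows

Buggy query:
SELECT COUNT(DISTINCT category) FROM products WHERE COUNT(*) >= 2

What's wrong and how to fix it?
Bug: COUNT(*) cannot appear in WHERE; the per-group count doesn't exist yet

Fix: Use a subquery that GROUPs and filters with HAVING, then count its rows

Corrected query:
SELECT COUNT(*) FROM (SELECT category FROM products GROUP BY category HAVING COUNT(*) >= 2)

Result:
COUNT(*)
--------
2       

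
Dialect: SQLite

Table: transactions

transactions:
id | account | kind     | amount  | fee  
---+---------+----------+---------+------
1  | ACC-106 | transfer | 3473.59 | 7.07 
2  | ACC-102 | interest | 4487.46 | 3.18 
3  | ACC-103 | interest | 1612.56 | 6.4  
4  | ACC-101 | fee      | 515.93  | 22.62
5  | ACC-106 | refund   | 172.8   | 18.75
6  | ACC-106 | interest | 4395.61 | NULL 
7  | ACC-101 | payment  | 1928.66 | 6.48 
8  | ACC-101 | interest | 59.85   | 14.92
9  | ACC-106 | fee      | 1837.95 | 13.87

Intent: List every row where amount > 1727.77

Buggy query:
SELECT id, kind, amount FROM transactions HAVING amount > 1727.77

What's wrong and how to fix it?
Bug: HAVING filters the output of aggregation, but this query has no GROUP BY and no aggregate functions, so SQLite rejects it (HAVING clause on a non-aggregate query); the condition here is per row

Fix: Replace HAVING with WHERE since the condition applies to individual rows

Corrected query:
SELECT id, kind, amount FROM transactions WHERE amount > 1727.77

Result:
id | kind     | amount 
---+----------+--------
1  | transfer | 3473.59
2  | interest | 4487.46
6  | interest | 4395.61
7  | payment  | 1928.66
9  | fee      | 1837.95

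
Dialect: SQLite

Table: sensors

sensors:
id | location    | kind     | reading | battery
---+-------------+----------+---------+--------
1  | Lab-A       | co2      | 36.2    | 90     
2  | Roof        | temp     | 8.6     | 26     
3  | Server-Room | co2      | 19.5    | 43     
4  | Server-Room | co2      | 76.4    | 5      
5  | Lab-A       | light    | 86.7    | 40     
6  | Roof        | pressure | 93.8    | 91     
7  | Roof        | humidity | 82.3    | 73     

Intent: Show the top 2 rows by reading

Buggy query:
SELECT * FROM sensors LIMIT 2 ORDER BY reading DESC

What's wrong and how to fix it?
Bug: ORDER BY cannot follow LIMIT; LIMIT is the final clause

Fix: Swap the clauses: ORDER BY first, then LIMIT

Corrected query:
SELECT * FROM sensors ORDER BY reading DESC LIMIT 2

Result:
id | location | kind     | reading | battery
---+----------+----------+---------+--------
6  | Roof     | pressure | 93.8    | 91     
5  | Lab-A    | light    | 86.7    | 40     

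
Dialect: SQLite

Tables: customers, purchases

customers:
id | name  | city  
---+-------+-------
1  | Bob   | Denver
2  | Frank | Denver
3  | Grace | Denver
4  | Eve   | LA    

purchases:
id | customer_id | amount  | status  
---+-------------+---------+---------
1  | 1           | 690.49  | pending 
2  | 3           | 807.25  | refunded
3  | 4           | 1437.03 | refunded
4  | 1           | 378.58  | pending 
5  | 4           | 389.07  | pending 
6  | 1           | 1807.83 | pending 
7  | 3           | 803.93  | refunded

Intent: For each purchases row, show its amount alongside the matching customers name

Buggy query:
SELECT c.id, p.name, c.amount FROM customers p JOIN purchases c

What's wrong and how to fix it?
Bug: Missing join condition: each purchases row is matched to all customers rows instead of just its own

Fix: Specify the join condition linking the foreign key to the parent id

Corrected query:
SELECT c.id, p.name, c.amount FROM customers p JOIN purchases c ON c.customer_id = p.id

Result:
id | name  | amount 
---+-------+--------
1  | Bob   | 690.49 
2  | Grace | 807.25 
3  | Eve   | 1437.03
4  | Bob   | 378.58 
5  | Eve   | 389.07 
6  | Bob   | 1807.83
7  | Grace | 803.93 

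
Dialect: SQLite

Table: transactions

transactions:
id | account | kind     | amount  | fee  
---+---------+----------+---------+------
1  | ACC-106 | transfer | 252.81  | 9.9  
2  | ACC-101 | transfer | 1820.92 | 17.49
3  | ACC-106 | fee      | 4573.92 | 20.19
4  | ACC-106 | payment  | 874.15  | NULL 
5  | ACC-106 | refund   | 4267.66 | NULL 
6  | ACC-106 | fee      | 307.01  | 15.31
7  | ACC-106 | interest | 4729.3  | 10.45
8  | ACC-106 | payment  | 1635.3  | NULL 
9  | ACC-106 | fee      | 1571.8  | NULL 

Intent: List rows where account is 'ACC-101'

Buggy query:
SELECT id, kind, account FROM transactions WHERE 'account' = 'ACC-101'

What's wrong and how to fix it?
Bug: 'account' in single quotes is a string literal, not the column; the comparison is literal-vs-literal and never true

Fix: Reference the column as account without single quotes

Corrected query:
SELECT id, kind, account FROM transactions WHERE account = 'ACC-101'

Result:
id | kind     | account
---+----------+--------
2  | transfer | ACC-101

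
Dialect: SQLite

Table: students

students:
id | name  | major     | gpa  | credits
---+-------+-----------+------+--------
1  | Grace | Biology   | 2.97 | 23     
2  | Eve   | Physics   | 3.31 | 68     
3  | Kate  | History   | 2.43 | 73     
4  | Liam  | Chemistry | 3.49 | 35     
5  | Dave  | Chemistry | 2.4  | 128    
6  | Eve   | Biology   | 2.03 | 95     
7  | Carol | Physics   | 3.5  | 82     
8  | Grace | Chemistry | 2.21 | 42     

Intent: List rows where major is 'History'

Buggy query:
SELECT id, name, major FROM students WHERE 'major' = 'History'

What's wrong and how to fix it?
Bug: Single quotes denote string literals in SQL; the column name is being compared as a constant string

Fix: Remove the quotes around the column name (or use double quotes for an identifier)

Corrected query:
SELECT id, name, major FROM students WHERE major = 'History'

Result:
id | name | major  
---+------+--------
3  | Kate | History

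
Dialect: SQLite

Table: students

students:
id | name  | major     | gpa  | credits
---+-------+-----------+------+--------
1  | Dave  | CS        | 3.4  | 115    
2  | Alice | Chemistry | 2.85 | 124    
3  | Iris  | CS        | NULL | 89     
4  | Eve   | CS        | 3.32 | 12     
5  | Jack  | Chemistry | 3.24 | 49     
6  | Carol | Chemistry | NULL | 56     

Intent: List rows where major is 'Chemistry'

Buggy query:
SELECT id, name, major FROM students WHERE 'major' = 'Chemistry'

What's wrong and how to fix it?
Bug: Single quotes denote string literals in SQL; the column name is being compared as a constant string

Fix: Reference the column as major without single quotes

Corrected query:
SELECT id, name, major FROM students WHERE major = 'Chemistry'

Result:
id | name  | major    
---+-------+----------
2  | Alice | Chemistry
5  | Jack  | Chemistry
6  | Carol | Chemistry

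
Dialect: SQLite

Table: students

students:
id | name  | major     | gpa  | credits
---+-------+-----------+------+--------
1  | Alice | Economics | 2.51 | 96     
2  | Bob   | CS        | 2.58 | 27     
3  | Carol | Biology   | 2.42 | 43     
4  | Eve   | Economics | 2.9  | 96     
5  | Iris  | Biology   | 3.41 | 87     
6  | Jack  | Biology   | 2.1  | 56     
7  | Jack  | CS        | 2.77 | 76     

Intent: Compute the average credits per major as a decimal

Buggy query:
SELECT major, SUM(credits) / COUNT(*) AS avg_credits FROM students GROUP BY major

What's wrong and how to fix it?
Bug: Both operands are integers, so '/' performs integer division and truncates

Fix: Multiply by 1.0 (or CAST to REAL) to force floating-point division

Corrected query:
SELECT major, SUM(credits) * 1.0 / COUNT(*) AS avg_credits FROM students GROUP BY major

Result:
major     | avg_credits
----------+------------
Biology   | 62         
CS        | 51.5       
Economics | 96         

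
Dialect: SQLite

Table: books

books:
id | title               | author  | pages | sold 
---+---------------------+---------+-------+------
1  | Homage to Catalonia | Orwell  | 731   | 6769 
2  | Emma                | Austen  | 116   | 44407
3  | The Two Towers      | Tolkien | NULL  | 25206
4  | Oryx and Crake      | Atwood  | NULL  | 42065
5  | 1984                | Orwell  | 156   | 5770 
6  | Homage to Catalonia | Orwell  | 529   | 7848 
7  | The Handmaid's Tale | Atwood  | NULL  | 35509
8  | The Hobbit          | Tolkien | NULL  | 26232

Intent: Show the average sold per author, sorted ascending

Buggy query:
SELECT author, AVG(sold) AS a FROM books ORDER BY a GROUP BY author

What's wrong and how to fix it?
Bug: ORDER BY appears before GROUP BY; SQL clause order requires GROUP BY first

Fix: Reorder: SELECT … FROM … GROUP BY … ORDER BY …

Corrected query:
SELECT author, AVG(sold) AS a FROM books GROUP BY author ORDER BY a

Result:
author  | a          
--------+------------
Orwell  | 6795.666667
Tolkien | 25719      
Atwood  | 38787      
Austen  | 44407      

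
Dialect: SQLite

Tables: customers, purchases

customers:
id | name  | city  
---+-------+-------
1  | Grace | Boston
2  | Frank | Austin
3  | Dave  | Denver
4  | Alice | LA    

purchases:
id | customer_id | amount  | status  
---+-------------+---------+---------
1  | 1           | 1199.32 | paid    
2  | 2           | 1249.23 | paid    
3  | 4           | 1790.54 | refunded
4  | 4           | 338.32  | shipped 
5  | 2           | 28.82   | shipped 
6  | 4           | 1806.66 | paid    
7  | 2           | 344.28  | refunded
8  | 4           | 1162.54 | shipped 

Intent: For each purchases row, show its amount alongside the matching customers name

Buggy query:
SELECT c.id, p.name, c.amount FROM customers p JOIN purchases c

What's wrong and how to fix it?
Bug: JOIN with no ON clause produces a cartesian product; every purchases row pairs with every customers row

Fix: Specify the join condition linking the foreign key to the parent id

Corrected query:
SELECT c.id, p.name, c.amount FROM customers p JOIN purchases c ON c.customer_id = p.id

Result:
id | name  | amount 
---+-------+--------
1  | Grace | 1199.32
2  | Frank | 1249.23
3  | Alice | 1790.54
4  | Alice | 338.32 
5  | Frank | 28.82  
6  | Alice | 1806.66
7  | Frank | 344.28 
8  | Alice | 1162.54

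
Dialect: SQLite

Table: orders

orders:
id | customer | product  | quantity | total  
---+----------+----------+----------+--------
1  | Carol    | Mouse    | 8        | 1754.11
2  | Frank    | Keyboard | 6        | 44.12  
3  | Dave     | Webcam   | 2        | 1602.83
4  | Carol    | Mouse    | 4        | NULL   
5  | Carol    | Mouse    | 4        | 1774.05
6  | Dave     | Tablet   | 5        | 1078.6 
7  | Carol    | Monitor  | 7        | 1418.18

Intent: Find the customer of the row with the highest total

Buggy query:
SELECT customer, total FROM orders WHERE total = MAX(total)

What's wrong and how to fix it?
Bug: MAX(total) is an aggregate and cannot be used directly in WHERE

Fix: Use a subquery: WHERE total = (SELECT MAX(total) FROM orders)

Corrected query:
SELECT customer, total FROM orders WHERE total = (SELECT MAX(total) FROM orders)

Result:
customer | total  
---------+--------
Carol    | 1774.05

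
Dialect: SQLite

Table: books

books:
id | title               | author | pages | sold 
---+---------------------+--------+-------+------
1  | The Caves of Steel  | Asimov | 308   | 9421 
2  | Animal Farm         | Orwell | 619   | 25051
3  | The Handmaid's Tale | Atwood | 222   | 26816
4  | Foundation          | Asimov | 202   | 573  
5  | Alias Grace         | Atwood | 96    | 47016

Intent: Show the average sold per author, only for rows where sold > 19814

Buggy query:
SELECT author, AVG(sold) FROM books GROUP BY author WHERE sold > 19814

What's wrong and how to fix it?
Bug: WHERE cannot follow GROUP BY

Fix: Move the WHERE clause before GROUP BY

Corrected query:
SELECT author, AVG(sold) FROM books WHERE sold > 19814 GROUP BY author

Result:
author | AVG(sold)
-------+----------
Atwood | 36916    
Orwell | 25051    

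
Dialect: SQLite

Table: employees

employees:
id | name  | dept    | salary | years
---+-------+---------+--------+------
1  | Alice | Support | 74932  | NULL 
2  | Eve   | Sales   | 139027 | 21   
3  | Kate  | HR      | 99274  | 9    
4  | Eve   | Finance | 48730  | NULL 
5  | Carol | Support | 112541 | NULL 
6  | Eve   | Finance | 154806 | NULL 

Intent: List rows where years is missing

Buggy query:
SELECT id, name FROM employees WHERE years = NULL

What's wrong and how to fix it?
Bug: Comparing to NULL with '=' never matches; NULL = NULL is unknown, not true

Fix: Use IS NULL to test for NULL

Corrected query:
SELECT id, name FROM employees WHERE years IS NULL

Result:
id | name 
---+------
1  | Alice
4  | Eve  
5  | Carol
6  | Eve  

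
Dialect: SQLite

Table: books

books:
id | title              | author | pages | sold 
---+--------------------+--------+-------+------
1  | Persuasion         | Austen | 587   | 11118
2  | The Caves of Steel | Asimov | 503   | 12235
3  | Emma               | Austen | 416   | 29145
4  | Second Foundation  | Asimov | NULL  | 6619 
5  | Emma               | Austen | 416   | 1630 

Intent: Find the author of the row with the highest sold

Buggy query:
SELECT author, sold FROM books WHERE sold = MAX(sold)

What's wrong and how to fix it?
Bug: MAX(sold) is an aggregate and cannot be used directly in WHERE

Fix: Wrap MAX in a scalar subquery so WHERE compares against a single value

Corrected query:
SELECT author, sold FROM books WHERE sold = (SELECT MAX(sold) FROM books)

Result:
author | sold 
-------+------
Austen | 29145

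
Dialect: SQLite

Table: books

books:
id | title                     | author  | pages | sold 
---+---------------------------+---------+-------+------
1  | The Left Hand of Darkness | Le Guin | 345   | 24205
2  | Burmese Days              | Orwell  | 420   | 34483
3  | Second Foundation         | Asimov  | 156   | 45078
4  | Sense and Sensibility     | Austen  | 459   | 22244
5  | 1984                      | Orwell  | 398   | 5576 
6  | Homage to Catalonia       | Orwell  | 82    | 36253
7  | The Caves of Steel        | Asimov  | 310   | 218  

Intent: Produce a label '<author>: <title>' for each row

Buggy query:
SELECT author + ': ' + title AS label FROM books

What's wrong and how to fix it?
Bug: '+' is numeric addition; on text columns SQLite converts them to 0 instead of concatenating

Fix: Replace + with || to concatenate text

Corrected query:
SELECT author || ': ' || title AS label FROM books

Result:
label                             
----------------------------------
Le Guin: The Left Hand of Darkness
Orwell: Burmese Days              
Asimov: Second Foundation         
Austen: Sense and Sensibility     
Orwell: 1984                      
Orwell: Homage to Catalonia       
Asimov: The Caves of Steel        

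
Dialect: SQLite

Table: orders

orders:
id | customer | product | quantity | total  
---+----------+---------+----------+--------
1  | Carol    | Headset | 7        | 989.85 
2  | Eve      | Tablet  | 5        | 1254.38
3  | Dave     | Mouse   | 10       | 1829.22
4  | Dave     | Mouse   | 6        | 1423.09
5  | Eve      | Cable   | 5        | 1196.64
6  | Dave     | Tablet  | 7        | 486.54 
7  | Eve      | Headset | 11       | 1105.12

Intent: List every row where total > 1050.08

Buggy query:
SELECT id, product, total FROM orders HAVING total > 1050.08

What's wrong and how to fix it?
Bug: This is a non-aggregate query (no GROUP BY, no aggregates), so in SQLite the HAVING clause is invalid here; a row-level condition belongs in WHERE

Fix: Replace HAVING with WHERE since the condition applies to individual rows

Corrected query:
SELECT id, product, total FROM orders WHERE total > 1050.08

Result:
id | product | total  
---+---------+--------
2  | Tablet  | 1254.38
3  | Mouse   | 1829.22
4  | Mouse   | 1423.09
5  | Cable   | 1196.64
7  | Headset | 1105.12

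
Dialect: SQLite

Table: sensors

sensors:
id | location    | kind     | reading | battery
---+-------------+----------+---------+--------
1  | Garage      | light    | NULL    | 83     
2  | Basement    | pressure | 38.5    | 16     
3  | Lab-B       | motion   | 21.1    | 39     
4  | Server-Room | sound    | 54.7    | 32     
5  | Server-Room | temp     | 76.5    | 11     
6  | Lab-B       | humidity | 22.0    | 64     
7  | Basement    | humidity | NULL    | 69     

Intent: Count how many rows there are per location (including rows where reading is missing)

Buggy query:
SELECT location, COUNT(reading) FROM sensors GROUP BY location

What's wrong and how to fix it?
Bug: COUNT(reading) skips NULLs, so groups with missing reading are undercounted

Fix: Use COUNT(*) to count all rows regardless of NULL

Corrected query:
SELECT location, COUNT(*) FROM sensors GROUP BY location

Result:
location    | COUNT(*)
------------+---------
Basement    | 2       
Garage      | 1       
Lab-B       | 2       
Server-Room | 2       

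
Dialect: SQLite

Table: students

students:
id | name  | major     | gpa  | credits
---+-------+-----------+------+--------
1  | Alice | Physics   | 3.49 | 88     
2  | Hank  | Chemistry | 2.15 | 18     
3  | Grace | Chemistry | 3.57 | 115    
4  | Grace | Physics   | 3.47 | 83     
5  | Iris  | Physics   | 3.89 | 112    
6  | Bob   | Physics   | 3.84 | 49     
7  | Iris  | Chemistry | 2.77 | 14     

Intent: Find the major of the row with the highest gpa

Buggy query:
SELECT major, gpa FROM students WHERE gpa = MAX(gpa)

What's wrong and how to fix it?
Bug: MAX(gpa) is an aggregate and cannot be used directly in WHERE

Fix: Wrap MAX in a scalar subquery so WHERE compares against a single value

Corrected query:
SELECT major, gpa FROM students WHERE gpa = (SELECT MAX(gpa) FROM students)

Result:
major   | gpa 
--------+-----
Physics | 3.89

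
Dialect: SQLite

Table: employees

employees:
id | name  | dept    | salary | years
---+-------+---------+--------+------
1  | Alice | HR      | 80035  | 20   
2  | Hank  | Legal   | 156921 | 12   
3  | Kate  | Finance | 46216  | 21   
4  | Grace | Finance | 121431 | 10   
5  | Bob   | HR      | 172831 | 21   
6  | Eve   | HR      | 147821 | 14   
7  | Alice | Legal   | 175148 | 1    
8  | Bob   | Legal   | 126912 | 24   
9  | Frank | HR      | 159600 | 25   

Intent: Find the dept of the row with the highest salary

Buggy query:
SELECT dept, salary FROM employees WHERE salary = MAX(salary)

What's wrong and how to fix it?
Bug: WHERE is evaluated per row; an aggregate over the whole table isn't defined there

Fix: Use a subquery: WHERE salary = (SELECT MAX(salary) FROM employees)

Corrected query:
SELECT dept, salary FROM employees WHERE salary = (SELECT MAX(salary) FROM employees)

Result:
dept  | salary
------+-------
Legal | 175148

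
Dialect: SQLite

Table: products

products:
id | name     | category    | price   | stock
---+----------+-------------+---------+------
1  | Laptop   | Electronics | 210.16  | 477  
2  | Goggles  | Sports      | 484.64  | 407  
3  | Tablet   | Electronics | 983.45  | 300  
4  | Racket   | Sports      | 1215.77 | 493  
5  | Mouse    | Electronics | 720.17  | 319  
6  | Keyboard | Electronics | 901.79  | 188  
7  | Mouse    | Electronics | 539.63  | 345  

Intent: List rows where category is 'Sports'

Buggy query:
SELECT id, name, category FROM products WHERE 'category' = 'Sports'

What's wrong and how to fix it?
Bug: Single quotes denote string literals in SQL; the column name is being compared as a constant string

Fix: Reference the column as category without single quotes

Corrected query:
SELECT id, name, category FROM products WHERE category = 'Sports'

Result:
id | name    | category
---+---------+---------
2  | Goggles | Sports  
4  | Racket  | Sports  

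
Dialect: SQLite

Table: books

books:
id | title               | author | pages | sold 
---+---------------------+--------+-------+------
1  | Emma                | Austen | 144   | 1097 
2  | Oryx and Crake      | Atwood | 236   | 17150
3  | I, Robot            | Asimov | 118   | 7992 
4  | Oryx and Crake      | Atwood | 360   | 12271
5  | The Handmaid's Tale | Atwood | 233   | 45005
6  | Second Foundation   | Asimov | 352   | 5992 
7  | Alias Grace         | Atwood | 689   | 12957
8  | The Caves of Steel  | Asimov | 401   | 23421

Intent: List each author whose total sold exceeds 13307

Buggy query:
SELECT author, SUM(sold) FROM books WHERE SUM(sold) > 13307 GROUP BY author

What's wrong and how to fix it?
Bug: Aggregate functions cannot appear in a WHERE clause

Fix: Use HAVING (which filters groups after aggregation) instead of WHERE

Corrected query:
SELECT author, SUM(sold) FROM books GROUP BY author HAVING SUM(sold) > 13307

Result:
author | SUM(sold)
-------+----------
Asimov | 37405    
Atwood | 87383    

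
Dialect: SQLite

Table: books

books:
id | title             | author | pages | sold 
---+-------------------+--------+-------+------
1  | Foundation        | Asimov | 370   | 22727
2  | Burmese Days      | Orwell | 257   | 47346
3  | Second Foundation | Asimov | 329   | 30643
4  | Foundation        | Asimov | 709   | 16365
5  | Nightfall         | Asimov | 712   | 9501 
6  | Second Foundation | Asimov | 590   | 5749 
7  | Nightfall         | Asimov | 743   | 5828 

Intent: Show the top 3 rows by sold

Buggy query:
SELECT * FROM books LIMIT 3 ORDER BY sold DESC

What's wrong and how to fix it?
Bug: ORDER BY cannot follow LIMIT; LIMIT is the final clause

Fix: Sort with ORDER BY, then apply LIMIT

Corrected query:
SELECT * FROM books ORDER BY sold DESC LIMIT 3

Result:
id | title             | author | pages | sold 
---+-------------------+--------+-------+------
2  | Burmese Days      | Orwell | 257   | 47346
3  | Second Foundation | Asimov | 329   | 30643
1  | Foundation        | Asimov | 370   | 22727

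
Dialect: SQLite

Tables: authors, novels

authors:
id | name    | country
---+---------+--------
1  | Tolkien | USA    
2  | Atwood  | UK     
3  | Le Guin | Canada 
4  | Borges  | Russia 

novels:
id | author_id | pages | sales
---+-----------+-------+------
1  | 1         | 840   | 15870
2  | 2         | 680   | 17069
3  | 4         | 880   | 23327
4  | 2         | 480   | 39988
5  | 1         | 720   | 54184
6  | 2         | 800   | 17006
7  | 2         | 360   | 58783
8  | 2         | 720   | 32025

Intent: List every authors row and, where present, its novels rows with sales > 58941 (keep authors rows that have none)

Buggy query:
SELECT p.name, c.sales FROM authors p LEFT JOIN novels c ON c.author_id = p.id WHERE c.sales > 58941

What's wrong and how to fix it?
Bug: Filtering c.sales in WHERE discards the NULL rows produced by LEFT JOIN, turning it into an inner join

Fix: Move the right-table condition into the ON clause so unmatched parents are kept

Corrected query:
SELECT p.name, c.sales FROM authors p LEFT JOIN novels c ON c.author_id = p.id AND c.sales > 58941

Result:
name    | sales
--------+------
Tolkien | NULL 
Atwood  | NULL 
Le Guin | NULL 
Borges  | NULL 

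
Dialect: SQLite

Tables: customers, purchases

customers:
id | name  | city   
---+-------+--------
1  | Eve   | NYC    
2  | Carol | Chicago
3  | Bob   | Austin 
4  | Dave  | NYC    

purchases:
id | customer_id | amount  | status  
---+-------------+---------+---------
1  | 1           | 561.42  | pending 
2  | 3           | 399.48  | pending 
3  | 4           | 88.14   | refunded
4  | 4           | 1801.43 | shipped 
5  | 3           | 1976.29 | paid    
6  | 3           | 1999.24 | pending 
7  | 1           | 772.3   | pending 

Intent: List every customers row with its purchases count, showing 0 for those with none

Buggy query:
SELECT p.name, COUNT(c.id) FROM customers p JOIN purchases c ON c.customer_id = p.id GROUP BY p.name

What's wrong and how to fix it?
Bug: An inner join excludes parents with zero children

Fix: Use LEFT JOIN so parents without children still appear (COUNT(c.id) gives 0)

Corrected query:
SELECT p.name, COUNT(c.id) FROM customers p LEFT JOIN purchases c ON c.customer_id = p.id GROUP BY p.name

Result:
name  | COUNT(c.id)
------+------------
Bob   | 3          
Carol | 0          
Dave  | 2          
Eve   | 2          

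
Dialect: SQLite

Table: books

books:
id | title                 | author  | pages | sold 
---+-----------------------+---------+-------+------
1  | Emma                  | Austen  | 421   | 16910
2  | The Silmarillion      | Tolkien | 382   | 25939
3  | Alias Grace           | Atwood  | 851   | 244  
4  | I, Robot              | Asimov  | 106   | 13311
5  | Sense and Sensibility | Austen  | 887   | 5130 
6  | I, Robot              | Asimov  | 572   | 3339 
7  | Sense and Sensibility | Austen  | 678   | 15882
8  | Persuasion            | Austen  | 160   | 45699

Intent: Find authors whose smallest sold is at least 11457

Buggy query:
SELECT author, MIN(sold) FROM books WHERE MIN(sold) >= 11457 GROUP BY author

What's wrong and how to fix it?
Bug: Aggregates like MIN are computed per group after WHERE runs

Fix: Replace WHERE with HAVING after the GROUP BY

Corrected query:
SELECT author, MIN(sold) FROM books GROUP BY author HAVING MIN(sold) >= 11457

Result:
author  | MIN(sold)
--------+----------
Tolkien | 25939    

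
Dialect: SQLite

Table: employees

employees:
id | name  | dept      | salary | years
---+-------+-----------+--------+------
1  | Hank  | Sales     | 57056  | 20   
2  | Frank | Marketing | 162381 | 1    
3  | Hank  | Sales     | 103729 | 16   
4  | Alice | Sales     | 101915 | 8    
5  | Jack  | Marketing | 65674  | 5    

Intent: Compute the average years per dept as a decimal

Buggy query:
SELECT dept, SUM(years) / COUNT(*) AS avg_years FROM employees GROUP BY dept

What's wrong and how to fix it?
Bug: SUM(years) and COUNT(*) are both integers; the division truncates the fractional part

Fix: Cast one side to REAL so the division keeps the fractional part

Corrected query:
SELECT dept, SUM(years) * 1.0 / COUNT(*) AS avg_years FROM employees GROUP BY dept

Result:
dept      | avg_years
----------+----------
Marketing | 3        
Sales     | 14.666667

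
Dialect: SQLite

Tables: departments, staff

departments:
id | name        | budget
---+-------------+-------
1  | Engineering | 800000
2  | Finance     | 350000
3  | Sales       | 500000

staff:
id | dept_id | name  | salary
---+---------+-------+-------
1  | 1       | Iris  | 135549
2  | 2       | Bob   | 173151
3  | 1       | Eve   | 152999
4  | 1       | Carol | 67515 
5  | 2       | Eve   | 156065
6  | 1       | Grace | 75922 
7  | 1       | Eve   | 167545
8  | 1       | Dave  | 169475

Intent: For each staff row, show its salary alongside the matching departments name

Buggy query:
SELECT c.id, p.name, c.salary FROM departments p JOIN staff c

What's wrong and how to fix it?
Bug: JOIN with no ON clause produces a cartesian product; every staff row pairs with every departments row

Fix: Specify the join condition linking the foreign key to the parent id

Corrected query:
SELECT c.id, p.name, c.salary FROM departments p JOIN staff c ON c.dept_id = p.id

Result:
id | name        | salary
---+-------------+-------
1  | Engineering | 135549
2  | Finance     | 173151
3  | Engineering | 152999
4  | Engineering | 67515 
5  | Finance     | 156065
6  | Engineering | 75922 
7  | Engineering | 167545
8  | Engineering | 169475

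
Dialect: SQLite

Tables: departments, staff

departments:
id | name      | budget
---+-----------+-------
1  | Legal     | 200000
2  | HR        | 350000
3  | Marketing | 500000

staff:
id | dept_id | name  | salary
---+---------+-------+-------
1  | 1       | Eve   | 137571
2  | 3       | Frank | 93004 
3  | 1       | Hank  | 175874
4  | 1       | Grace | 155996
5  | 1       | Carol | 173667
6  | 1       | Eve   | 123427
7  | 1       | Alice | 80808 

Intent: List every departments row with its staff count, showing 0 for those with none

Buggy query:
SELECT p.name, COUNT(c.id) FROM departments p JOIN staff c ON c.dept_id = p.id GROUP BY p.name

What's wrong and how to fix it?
Bug: INNER JOIN drops departments rows that have no matching staff rows

Fix: Switch to LEFT JOIN to retain unmatched parent rows

Corrected query:
SELECT p.name, COUNT(c.id) FROM departments p LEFT JOIN staff c ON c.dept_id = p.id GROUP BY p.name

Result:
name      | COUNT(c.id)
----------+------------
HR        | 0          
Legal     | 6          
Marketing | 1          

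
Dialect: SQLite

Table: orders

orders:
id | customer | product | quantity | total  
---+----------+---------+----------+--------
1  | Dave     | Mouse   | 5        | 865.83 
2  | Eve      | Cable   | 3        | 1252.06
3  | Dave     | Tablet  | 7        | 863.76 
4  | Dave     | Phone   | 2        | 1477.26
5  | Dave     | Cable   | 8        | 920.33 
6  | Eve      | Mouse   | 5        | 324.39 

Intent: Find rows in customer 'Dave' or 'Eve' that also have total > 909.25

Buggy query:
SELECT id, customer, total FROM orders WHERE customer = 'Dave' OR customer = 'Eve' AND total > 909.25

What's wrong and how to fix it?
Bug: AND binds tighter than OR, so this parses as customer = 'Dave' OR (customer = 'Eve' AND total > 909.25)

Fix: Add parentheses around the OR so the AND applies to both alternatives

Corrected query:
SELECT id, customer, total FROM orders WHERE (customer = 'Dave' OR customer = 'Eve') AND total > 909.25

Result:
id | customer | total  
---+----------+--------
2  | Eve      | 1252.06
4  | Dave     | 1477.26
5  | Dave     | 920.33 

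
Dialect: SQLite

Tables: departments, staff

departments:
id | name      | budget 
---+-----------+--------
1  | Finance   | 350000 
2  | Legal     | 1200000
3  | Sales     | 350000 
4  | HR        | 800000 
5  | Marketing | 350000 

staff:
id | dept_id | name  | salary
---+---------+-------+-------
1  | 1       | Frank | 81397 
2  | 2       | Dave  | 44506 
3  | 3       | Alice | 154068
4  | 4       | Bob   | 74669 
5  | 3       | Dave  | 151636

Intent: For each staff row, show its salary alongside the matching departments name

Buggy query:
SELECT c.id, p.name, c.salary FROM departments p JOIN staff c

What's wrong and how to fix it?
Bug: Missing join condition: each staff row is matched to all departments rows instead of just its own

Fix: Add ON c.dept_id = p.id to the JOIN

Corrected query:
SELECT c.id, p.name, c.salary FROM departments p JOIN staff c ON c.dept_id = p.id

Result:
id | name    | salary
---+---------+-------
1  | Finance | 81397 
2  | Legal   | 44506 
3  | Sales   | 154068
4  | HR      | 74669 
5  | Sales   | 151636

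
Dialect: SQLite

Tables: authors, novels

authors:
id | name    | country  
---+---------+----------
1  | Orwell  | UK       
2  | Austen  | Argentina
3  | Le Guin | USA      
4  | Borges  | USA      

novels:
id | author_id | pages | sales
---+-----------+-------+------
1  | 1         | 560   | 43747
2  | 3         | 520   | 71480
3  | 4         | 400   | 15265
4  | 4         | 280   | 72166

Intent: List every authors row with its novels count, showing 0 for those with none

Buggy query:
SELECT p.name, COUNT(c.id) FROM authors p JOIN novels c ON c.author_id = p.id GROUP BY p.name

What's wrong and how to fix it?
Bug: An inner join excludes parents with zero children

Fix: Switch to LEFT JOIN to retain unmatched parent rows

Corrected query:
SELECT p.name, COUNT(c.id) FROM authors p LEFT JOIN novels c ON c.author_id = p.id GROUP BY p.name

Result:
name    | COUNT(c.id)
--------+------------
Austen  | 0          
Borges  | 2          
Le Guin | 1          
Orwell  | 1          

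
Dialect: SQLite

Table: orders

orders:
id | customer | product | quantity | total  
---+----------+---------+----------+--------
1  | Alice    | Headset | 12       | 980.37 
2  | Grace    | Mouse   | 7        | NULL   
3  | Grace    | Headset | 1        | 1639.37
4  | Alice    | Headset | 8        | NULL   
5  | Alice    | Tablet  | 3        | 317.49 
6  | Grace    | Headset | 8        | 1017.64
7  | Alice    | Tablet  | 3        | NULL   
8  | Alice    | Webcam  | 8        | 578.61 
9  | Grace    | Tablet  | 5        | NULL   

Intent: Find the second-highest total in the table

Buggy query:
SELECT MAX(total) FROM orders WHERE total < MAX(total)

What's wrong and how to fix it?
Bug: MAX(total) on the right of the comparison is an aggregate-in-WHERE error

Fix: Put the inner MAX in a scalar subquery

Corrected query:
SELECT MAX(total) FROM orders WHERE total < (SELECT MAX(total) FROM orders)

Result:
MAX(total)
----------
1017.64   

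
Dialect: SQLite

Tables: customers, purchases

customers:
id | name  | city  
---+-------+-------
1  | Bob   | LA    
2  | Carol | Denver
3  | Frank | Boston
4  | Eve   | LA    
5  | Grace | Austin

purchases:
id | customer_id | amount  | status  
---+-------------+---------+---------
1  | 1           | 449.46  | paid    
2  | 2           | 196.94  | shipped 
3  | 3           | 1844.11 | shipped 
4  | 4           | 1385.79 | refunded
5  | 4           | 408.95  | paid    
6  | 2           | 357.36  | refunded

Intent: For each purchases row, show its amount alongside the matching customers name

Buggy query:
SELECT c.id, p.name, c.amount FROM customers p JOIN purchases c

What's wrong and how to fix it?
Bug: Missing join condition: each purchases row is matched to all customers rows instead of just its own

Fix: Specify the join condition linking the foreign key to the parent id

Corrected query:
SELECT c.id, p.name, c.amount FROM customers p JOIN purchases c ON c.customer_id = p.id

Result:
id | name  | amount 
---+-------+--------
1  | Bob   | 449.46 
2  | Carol | 196.94 
3  | Frank | 1844.11
4  | Eve   | 1385.79
5  | Eve   | 408.95 
6  | Carol | 357.36 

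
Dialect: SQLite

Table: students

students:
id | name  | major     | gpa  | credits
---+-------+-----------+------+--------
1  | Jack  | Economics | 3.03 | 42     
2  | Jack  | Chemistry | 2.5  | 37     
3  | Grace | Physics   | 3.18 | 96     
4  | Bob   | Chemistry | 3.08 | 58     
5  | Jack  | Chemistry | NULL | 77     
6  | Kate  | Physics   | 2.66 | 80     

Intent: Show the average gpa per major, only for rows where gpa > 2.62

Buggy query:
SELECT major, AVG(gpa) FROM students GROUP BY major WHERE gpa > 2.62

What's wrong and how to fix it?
Bug: Row-level WHERE must come before GROUP BY in the clause order

Fix: Move the WHERE clause before GROUP BY

Corrected query:
SELECT major, AVG(gpa) FROM students WHERE gpa > 2.62 GROUP BY major

Result:
major     | AVG(gpa)
----------+---------
Chemistry | 3.08    
Economics | 3.03    
Physics   | 2.92    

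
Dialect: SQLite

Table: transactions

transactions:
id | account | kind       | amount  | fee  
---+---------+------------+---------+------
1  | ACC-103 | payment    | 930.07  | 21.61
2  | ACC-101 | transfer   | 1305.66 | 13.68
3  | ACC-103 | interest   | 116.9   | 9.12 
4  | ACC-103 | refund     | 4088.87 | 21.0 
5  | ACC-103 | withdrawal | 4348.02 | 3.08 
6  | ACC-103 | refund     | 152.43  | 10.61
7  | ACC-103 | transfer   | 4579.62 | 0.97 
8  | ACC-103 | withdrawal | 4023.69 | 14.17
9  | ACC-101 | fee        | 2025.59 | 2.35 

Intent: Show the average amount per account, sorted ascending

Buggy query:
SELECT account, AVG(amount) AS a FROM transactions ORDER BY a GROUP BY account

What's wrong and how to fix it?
Bug: ORDER BY appears before GROUP BY; SQL clause order requires GROUP BY first

Fix: Move ORDER BY to the end, after GROUP BY

Corrected query:
SELECT account, AVG(amount) AS a FROM transactions GROUP BY account ORDER BY a

Result:
account | a          
--------+------------
ACC-101 | 1665.625   
ACC-103 | 2605.657143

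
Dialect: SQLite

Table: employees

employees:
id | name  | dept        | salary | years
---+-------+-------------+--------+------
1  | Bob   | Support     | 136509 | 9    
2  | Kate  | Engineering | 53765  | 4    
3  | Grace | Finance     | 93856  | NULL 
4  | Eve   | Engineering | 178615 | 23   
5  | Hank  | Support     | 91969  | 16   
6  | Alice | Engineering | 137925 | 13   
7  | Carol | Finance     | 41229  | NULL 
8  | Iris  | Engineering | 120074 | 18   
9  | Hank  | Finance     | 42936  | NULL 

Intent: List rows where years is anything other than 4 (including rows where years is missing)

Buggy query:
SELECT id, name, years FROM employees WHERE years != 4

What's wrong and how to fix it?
Bug: 'years != 4' is unknown when years is NULL, so NULL rows are silently excluded

Fix: Add an explicit OR years IS NULL to include the missing-value rows

Corrected query:
SELECT id, name, years FROM employees WHERE years != 4 OR years IS NULL

Result:
id | name  | years
---+-------+------
1  | Bob   | 9    
3  | Grace | NULL 
4  | Eve   | 23   
5  | Hank  | 16   
6  | Alice | 13   
7  | Carol | NULL 
8  | Iris  | 18   
9  | Hank  | NULL 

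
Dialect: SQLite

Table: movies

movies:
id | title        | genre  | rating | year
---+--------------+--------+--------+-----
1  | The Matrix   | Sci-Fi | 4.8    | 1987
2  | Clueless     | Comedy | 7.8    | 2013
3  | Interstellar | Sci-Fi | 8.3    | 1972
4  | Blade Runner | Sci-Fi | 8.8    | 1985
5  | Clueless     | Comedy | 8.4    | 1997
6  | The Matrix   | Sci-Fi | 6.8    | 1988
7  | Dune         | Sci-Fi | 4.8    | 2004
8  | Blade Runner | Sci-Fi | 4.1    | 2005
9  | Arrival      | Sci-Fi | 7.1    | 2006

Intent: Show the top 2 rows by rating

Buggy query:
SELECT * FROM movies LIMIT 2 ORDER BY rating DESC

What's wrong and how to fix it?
Bug: LIMIT must come after ORDER BY

Fix: Swap the clauses: ORDER BY first, then LIMIT

Corrected query:
SELECT * FROM movies ORDER BY rating DESC LIMIT 2

Result:
id | title        | genre  | rating | year
---+--------------+--------+--------+-----
4  | Blade Runner | Sci-Fi | 8.8    | 1985
5  | Clueless     | Comedy | 8.4    | 1997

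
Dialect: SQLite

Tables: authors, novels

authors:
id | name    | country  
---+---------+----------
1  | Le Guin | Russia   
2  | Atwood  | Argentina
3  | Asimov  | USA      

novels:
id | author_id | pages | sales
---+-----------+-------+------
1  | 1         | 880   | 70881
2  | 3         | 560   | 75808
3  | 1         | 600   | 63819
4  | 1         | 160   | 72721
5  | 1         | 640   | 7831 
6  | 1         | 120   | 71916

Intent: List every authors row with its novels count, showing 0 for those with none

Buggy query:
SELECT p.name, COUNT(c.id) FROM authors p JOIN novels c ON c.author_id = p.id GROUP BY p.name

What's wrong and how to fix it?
Bug: INNER JOIN drops authors rows that have no matching novels rows

Fix: Switch to LEFT JOIN to retain unmatched parent rows

Corrected query:
SELECT p.name, COUNT(c.id) FROM authors p LEFT JOIN novels c ON c.author_id = p.id GROUP BY p.name

Result:
name    | COUNT(c.id)
--------+------------
Asimov  | 1          
Atwood  | 0          
Le Guin | 5          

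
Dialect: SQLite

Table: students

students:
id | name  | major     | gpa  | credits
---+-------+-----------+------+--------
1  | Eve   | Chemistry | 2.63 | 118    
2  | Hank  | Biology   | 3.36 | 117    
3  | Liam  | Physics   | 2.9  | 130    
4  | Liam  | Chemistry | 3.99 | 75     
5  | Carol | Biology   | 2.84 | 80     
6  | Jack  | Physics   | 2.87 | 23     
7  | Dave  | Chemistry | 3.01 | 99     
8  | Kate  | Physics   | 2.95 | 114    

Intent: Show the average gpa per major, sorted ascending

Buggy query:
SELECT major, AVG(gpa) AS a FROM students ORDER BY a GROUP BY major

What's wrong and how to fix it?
Bug: ORDER BY appears before GROUP BY; SQL clause order requires GROUP BY first

Fix: Move ORDER BY to the end, after GROUP BY

Corrected query:
SELECT major, AVG(gpa) AS a FROM students GROUP BY major ORDER BY a

Result:
major     | a       
----------+---------
Physics   | 2.906667
Biology   | 3.1     
Chemistry | 3.21    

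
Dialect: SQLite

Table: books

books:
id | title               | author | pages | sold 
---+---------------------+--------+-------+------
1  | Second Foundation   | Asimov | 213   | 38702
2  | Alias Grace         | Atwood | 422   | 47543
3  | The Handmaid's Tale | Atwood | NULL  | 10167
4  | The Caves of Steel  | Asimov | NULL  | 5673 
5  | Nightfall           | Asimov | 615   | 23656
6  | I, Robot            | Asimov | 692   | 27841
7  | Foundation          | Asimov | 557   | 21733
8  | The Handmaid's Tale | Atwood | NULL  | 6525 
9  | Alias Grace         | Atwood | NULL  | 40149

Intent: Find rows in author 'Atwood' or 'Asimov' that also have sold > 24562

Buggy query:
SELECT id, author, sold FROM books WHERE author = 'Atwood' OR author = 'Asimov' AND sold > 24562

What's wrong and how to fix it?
Bug: Without parentheses, AND is evaluated before OR, so the sold filter only applies to the 'Asimov' branch

Fix: Group the OR with parentheses (or use IN), then AND the threshold

Corrected query:
SELECT id, author, sold FROM books WHERE (author = 'Atwood' OR author = 'Asimov') AND sold > 24562

Result:
id | author | sold 
---+--------+------
1  | Asimov | 38702
2  | Atwood | 47543
6  | Asimov | 27841
9  | Atwood | 40149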